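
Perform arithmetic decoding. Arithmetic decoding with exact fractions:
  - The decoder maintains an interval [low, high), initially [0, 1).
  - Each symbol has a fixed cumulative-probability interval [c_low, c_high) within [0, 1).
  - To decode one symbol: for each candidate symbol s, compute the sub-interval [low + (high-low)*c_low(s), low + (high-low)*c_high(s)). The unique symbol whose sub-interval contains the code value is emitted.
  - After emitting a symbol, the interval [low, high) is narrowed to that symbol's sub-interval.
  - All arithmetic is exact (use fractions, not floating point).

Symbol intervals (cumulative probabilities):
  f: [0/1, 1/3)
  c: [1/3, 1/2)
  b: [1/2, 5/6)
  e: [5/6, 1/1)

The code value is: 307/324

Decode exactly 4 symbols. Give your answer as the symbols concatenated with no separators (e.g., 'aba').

Step 1: interval [0/1, 1/1), width = 1/1 - 0/1 = 1/1
  'f': [0/1 + 1/1*0/1, 0/1 + 1/1*1/3) = [0/1, 1/3)
  'c': [0/1 + 1/1*1/3, 0/1 + 1/1*1/2) = [1/3, 1/2)
  'b': [0/1 + 1/1*1/2, 0/1 + 1/1*5/6) = [1/2, 5/6)
  'e': [0/1 + 1/1*5/6, 0/1 + 1/1*1/1) = [5/6, 1/1) <- contains code 307/324
  emit 'e', narrow to [5/6, 1/1)
Step 2: interval [5/6, 1/1), width = 1/1 - 5/6 = 1/6
  'f': [5/6 + 1/6*0/1, 5/6 + 1/6*1/3) = [5/6, 8/9)
  'c': [5/6 + 1/6*1/3, 5/6 + 1/6*1/2) = [8/9, 11/12)
  'b': [5/6 + 1/6*1/2, 5/6 + 1/6*5/6) = [11/12, 35/36) <- contains code 307/324
  'e': [5/6 + 1/6*5/6, 5/6 + 1/6*1/1) = [35/36, 1/1)
  emit 'b', narrow to [11/12, 35/36)
Step 3: interval [11/12, 35/36), width = 35/36 - 11/12 = 1/18
  'f': [11/12 + 1/18*0/1, 11/12 + 1/18*1/3) = [11/12, 101/108)
  'c': [11/12 + 1/18*1/3, 11/12 + 1/18*1/2) = [101/108, 17/18)
  'b': [11/12 + 1/18*1/2, 11/12 + 1/18*5/6) = [17/18, 26/27) <- contains code 307/324
  'e': [11/12 + 1/18*5/6, 11/12 + 1/18*1/1) = [26/27, 35/36)
  emit 'b', narrow to [17/18, 26/27)
Step 4: interval [17/18, 26/27), width = 26/27 - 17/18 = 1/54
  'f': [17/18 + 1/54*0/1, 17/18 + 1/54*1/3) = [17/18, 77/81) <- contains code 307/324
  'c': [17/18 + 1/54*1/3, 17/18 + 1/54*1/2) = [77/81, 103/108)
  'b': [17/18 + 1/54*1/2, 17/18 + 1/54*5/6) = [103/108, 311/324)
  'e': [17/18 + 1/54*5/6, 17/18 + 1/54*1/1) = [311/324, 26/27)
  emit 'f', narrow to [17/18, 77/81)

Answer: ebbf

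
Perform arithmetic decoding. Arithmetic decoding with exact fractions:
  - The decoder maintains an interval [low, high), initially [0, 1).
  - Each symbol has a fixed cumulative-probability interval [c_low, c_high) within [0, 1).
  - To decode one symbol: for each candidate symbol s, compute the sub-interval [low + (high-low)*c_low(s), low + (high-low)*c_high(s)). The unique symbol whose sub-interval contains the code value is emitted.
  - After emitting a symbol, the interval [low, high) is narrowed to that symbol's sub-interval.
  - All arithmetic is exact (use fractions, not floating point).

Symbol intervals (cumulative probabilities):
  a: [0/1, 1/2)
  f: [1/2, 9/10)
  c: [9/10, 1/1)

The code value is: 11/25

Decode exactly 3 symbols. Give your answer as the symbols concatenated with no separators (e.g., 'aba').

Answer: afc

Derivation:
Step 1: interval [0/1, 1/1), width = 1/1 - 0/1 = 1/1
  'a': [0/1 + 1/1*0/1, 0/1 + 1/1*1/2) = [0/1, 1/2) <- contains code 11/25
  'f': [0/1 + 1/1*1/2, 0/1 + 1/1*9/10) = [1/2, 9/10)
  'c': [0/1 + 1/1*9/10, 0/1 + 1/1*1/1) = [9/10, 1/1)
  emit 'a', narrow to [0/1, 1/2)
Step 2: interval [0/1, 1/2), width = 1/2 - 0/1 = 1/2
  'a': [0/1 + 1/2*0/1, 0/1 + 1/2*1/2) = [0/1, 1/4)
  'f': [0/1 + 1/2*1/2, 0/1 + 1/2*9/10) = [1/4, 9/20) <- contains code 11/25
  'c': [0/1 + 1/2*9/10, 0/1 + 1/2*1/1) = [9/20, 1/2)
  emit 'f', narrow to [1/4, 9/20)
Step 3: interval [1/4, 9/20), width = 9/20 - 1/4 = 1/5
  'a': [1/4 + 1/5*0/1, 1/4 + 1/5*1/2) = [1/4, 7/20)
  'f': [1/4 + 1/5*1/2, 1/4 + 1/5*9/10) = [7/20, 43/100)
  'c': [1/4 + 1/5*9/10, 1/4 + 1/5*1/1) = [43/100, 9/20) <- contains code 11/25
  emit 'c', narrow to [43/100, 9/20)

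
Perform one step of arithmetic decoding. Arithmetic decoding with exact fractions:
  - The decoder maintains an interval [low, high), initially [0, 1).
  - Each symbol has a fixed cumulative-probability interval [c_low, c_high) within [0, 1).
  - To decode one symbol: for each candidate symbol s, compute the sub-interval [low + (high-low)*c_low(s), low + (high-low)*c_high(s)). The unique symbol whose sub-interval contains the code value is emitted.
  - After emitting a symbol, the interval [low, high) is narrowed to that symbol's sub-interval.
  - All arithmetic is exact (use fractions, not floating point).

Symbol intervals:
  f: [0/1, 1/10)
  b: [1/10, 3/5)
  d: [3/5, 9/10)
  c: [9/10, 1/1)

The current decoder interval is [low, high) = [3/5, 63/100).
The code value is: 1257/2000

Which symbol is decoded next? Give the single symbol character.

Answer: c

Derivation:
Interval width = high − low = 63/100 − 3/5 = 3/100
Scaled code = (code − low) / width = (1257/2000 − 3/5) / 3/100 = 19/20
  f: [0/1, 1/10) 
  b: [1/10, 3/5) 
  d: [3/5, 9/10) 
  c: [9/10, 1/1) ← scaled code falls here ✓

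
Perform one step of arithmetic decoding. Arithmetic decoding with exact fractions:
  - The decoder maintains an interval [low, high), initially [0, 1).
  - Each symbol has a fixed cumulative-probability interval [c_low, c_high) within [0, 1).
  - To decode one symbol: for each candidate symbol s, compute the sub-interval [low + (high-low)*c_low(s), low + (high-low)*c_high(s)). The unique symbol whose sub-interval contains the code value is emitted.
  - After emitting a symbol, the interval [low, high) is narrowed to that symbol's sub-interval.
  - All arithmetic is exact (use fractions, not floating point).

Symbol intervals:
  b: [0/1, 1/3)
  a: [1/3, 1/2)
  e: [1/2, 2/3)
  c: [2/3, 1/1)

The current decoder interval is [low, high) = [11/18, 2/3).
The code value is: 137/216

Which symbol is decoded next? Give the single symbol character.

Interval width = high − low = 2/3 − 11/18 = 1/18
Scaled code = (code − low) / width = (137/216 − 11/18) / 1/18 = 5/12
  b: [0/1, 1/3) 
  a: [1/3, 1/2) ← scaled code falls here ✓
  e: [1/2, 2/3) 
  c: [2/3, 1/1) 

Answer: a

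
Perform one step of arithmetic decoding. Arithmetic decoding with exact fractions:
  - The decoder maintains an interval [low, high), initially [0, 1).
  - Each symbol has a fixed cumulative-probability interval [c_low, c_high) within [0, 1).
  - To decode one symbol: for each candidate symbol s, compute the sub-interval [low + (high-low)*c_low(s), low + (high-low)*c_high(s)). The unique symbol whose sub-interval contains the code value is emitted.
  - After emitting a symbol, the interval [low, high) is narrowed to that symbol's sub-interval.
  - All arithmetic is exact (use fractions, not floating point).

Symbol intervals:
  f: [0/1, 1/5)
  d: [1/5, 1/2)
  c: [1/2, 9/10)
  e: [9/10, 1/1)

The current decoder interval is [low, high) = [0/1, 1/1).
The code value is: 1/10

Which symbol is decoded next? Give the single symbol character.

Answer: f

Derivation:
Interval width = high − low = 1/1 − 0/1 = 1/1
Scaled code = (code − low) / width = (1/10 − 0/1) / 1/1 = 1/10
  f: [0/1, 1/5) ← scaled code falls here ✓
  d: [1/5, 1/2) 
  c: [1/2, 9/10) 
  e: [9/10, 1/1) 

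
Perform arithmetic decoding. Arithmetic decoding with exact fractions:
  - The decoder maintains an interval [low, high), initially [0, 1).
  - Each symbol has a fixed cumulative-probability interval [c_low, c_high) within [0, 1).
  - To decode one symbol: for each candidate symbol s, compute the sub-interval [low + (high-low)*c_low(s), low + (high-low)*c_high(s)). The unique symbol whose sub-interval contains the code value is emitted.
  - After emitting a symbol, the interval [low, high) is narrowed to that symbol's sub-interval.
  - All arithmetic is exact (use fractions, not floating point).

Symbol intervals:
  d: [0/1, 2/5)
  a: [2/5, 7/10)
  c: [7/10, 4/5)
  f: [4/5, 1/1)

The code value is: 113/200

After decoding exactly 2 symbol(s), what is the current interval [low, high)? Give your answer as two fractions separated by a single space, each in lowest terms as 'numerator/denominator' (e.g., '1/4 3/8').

Step 1: interval [0/1, 1/1), width = 1/1 - 0/1 = 1/1
  'd': [0/1 + 1/1*0/1, 0/1 + 1/1*2/5) = [0/1, 2/5)
  'a': [0/1 + 1/1*2/5, 0/1 + 1/1*7/10) = [2/5, 7/10) <- contains code 113/200
  'c': [0/1 + 1/1*7/10, 0/1 + 1/1*4/5) = [7/10, 4/5)
  'f': [0/1 + 1/1*4/5, 0/1 + 1/1*1/1) = [4/5, 1/1)
  emit 'a', narrow to [2/5, 7/10)
Step 2: interval [2/5, 7/10), width = 7/10 - 2/5 = 3/10
  'd': [2/5 + 3/10*0/1, 2/5 + 3/10*2/5) = [2/5, 13/25)
  'a': [2/5 + 3/10*2/5, 2/5 + 3/10*7/10) = [13/25, 61/100) <- contains code 113/200
  'c': [2/5 + 3/10*7/10, 2/5 + 3/10*4/5) = [61/100, 16/25)
  'f': [2/5 + 3/10*4/5, 2/5 + 3/10*1/1) = [16/25, 7/10)
  emit 'a', narrow to [13/25, 61/100)

Answer: 13/25 61/100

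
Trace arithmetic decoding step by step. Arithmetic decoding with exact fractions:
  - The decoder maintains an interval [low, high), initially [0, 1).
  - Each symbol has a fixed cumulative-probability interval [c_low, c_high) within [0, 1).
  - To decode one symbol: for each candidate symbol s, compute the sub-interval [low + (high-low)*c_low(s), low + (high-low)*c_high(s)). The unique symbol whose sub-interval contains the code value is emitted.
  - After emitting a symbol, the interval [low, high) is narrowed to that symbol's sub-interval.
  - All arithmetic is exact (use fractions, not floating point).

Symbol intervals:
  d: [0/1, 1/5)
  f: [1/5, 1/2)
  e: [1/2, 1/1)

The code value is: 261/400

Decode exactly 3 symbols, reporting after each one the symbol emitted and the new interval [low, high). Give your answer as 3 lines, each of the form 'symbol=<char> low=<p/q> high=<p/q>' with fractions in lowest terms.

Step 1: interval [0/1, 1/1), width = 1/1 - 0/1 = 1/1
  'd': [0/1 + 1/1*0/1, 0/1 + 1/1*1/5) = [0/1, 1/5)
  'f': [0/1 + 1/1*1/5, 0/1 + 1/1*1/2) = [1/5, 1/2)
  'e': [0/1 + 1/1*1/2, 0/1 + 1/1*1/1) = [1/2, 1/1) <- contains code 261/400
  emit 'e', narrow to [1/2, 1/1)
Step 2: interval [1/2, 1/1), width = 1/1 - 1/2 = 1/2
  'd': [1/2 + 1/2*0/1, 1/2 + 1/2*1/5) = [1/2, 3/5)
  'f': [1/2 + 1/2*1/5, 1/2 + 1/2*1/2) = [3/5, 3/4) <- contains code 261/400
  'e': [1/2 + 1/2*1/2, 1/2 + 1/2*1/1) = [3/4, 1/1)
  emit 'f', narrow to [3/5, 3/4)
Step 3: interval [3/5, 3/4), width = 3/4 - 3/5 = 3/20
  'd': [3/5 + 3/20*0/1, 3/5 + 3/20*1/5) = [3/5, 63/100)
  'f': [3/5 + 3/20*1/5, 3/5 + 3/20*1/2) = [63/100, 27/40) <- contains code 261/400
  'e': [3/5 + 3/20*1/2, 3/5 + 3/20*1/1) = [27/40, 3/4)
  emit 'f', narrow to [63/100, 27/40)

Answer: symbol=e low=1/2 high=1/1
symbol=f low=3/5 high=3/4
symbol=f low=63/100 high=27/40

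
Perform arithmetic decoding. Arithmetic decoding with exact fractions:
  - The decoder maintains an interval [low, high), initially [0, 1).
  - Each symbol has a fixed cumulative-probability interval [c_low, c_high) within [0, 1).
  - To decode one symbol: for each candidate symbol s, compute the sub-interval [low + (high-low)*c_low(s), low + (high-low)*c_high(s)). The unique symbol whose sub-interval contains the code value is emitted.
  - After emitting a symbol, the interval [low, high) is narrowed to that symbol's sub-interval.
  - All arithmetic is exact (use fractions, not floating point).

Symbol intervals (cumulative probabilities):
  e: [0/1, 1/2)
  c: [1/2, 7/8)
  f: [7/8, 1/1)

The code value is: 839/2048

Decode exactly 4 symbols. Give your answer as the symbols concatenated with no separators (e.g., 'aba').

Step 1: interval [0/1, 1/1), width = 1/1 - 0/1 = 1/1
  'e': [0/1 + 1/1*0/1, 0/1 + 1/1*1/2) = [0/1, 1/2) <- contains code 839/2048
  'c': [0/1 + 1/1*1/2, 0/1 + 1/1*7/8) = [1/2, 7/8)
  'f': [0/1 + 1/1*7/8, 0/1 + 1/1*1/1) = [7/8, 1/1)
  emit 'e', narrow to [0/1, 1/2)
Step 2: interval [0/1, 1/2), width = 1/2 - 0/1 = 1/2
  'e': [0/1 + 1/2*0/1, 0/1 + 1/2*1/2) = [0/1, 1/4)
  'c': [0/1 + 1/2*1/2, 0/1 + 1/2*7/8) = [1/4, 7/16) <- contains code 839/2048
  'f': [0/1 + 1/2*7/8, 0/1 + 1/2*1/1) = [7/16, 1/2)
  emit 'c', narrow to [1/4, 7/16)
Step 3: interval [1/4, 7/16), width = 7/16 - 1/4 = 3/16
  'e': [1/4 + 3/16*0/1, 1/4 + 3/16*1/2) = [1/4, 11/32)
  'c': [1/4 + 3/16*1/2, 1/4 + 3/16*7/8) = [11/32, 53/128) <- contains code 839/2048
  'f': [1/4 + 3/16*7/8, 1/4 + 3/16*1/1) = [53/128, 7/16)
  emit 'c', narrow to [11/32, 53/128)
Step 4: interval [11/32, 53/128), width = 53/128 - 11/32 = 9/128
  'e': [11/32 + 9/128*0/1, 11/32 + 9/128*1/2) = [11/32, 97/256)
  'c': [11/32 + 9/128*1/2, 11/32 + 9/128*7/8) = [97/256, 415/1024)
  'f': [11/32 + 9/128*7/8, 11/32 + 9/128*1/1) = [415/1024, 53/128) <- contains code 839/2048
  emit 'f', narrow to [415/1024, 53/128)

Answer: eccf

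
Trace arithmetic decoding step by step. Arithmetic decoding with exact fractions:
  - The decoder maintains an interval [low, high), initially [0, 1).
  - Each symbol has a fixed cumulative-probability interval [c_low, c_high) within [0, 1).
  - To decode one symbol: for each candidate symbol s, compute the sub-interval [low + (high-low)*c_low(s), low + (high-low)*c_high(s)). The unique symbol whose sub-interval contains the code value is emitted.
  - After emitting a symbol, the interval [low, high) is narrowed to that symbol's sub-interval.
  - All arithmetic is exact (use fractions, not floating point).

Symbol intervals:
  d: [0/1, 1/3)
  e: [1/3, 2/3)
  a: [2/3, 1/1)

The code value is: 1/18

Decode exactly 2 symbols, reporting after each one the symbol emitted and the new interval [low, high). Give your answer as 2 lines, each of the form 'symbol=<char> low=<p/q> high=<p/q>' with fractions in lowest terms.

Answer: symbol=d low=0/1 high=1/3
symbol=d low=0/1 high=1/9

Derivation:
Step 1: interval [0/1, 1/1), width = 1/1 - 0/1 = 1/1
  'd': [0/1 + 1/1*0/1, 0/1 + 1/1*1/3) = [0/1, 1/3) <- contains code 1/18
  'e': [0/1 + 1/1*1/3, 0/1 + 1/1*2/3) = [1/3, 2/3)
  'a': [0/1 + 1/1*2/3, 0/1 + 1/1*1/1) = [2/3, 1/1)
  emit 'd', narrow to [0/1, 1/3)
Step 2: interval [0/1, 1/3), width = 1/3 - 0/1 = 1/3
  'd': [0/1 + 1/3*0/1, 0/1 + 1/3*1/3) = [0/1, 1/9) <- contains code 1/18
  'e': [0/1 + 1/3*1/3, 0/1 + 1/3*2/3) = [1/9, 2/9)
  'a': [0/1 + 1/3*2/3, 0/1 + 1/3*1/1) = [2/9, 1/3)
  emit 'd', narrow to [0/1, 1/9)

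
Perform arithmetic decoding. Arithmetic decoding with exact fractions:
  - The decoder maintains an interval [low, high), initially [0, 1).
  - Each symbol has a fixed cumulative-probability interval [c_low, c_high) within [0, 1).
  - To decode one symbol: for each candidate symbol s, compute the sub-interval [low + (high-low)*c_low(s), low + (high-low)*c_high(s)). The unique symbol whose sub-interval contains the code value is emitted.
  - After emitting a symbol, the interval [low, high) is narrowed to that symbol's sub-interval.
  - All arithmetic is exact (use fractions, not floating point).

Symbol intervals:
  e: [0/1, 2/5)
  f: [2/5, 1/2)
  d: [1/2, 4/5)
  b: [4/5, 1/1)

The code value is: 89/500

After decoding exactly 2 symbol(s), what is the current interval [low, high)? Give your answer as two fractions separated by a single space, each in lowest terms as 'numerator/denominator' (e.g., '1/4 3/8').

Step 1: interval [0/1, 1/1), width = 1/1 - 0/1 = 1/1
  'e': [0/1 + 1/1*0/1, 0/1 + 1/1*2/5) = [0/1, 2/5) <- contains code 89/500
  'f': [0/1 + 1/1*2/5, 0/1 + 1/1*1/2) = [2/5, 1/2)
  'd': [0/1 + 1/1*1/2, 0/1 + 1/1*4/5) = [1/2, 4/5)
  'b': [0/1 + 1/1*4/5, 0/1 + 1/1*1/1) = [4/5, 1/1)
  emit 'e', narrow to [0/1, 2/5)
Step 2: interval [0/1, 2/5), width = 2/5 - 0/1 = 2/5
  'e': [0/1 + 2/5*0/1, 0/1 + 2/5*2/5) = [0/1, 4/25)
  'f': [0/1 + 2/5*2/5, 0/1 + 2/5*1/2) = [4/25, 1/5) <- contains code 89/500
  'd': [0/1 + 2/5*1/2, 0/1 + 2/5*4/5) = [1/5, 8/25)
  'b': [0/1 + 2/5*4/5, 0/1 + 2/5*1/1) = [8/25, 2/5)
  emit 'f', narrow to [4/25, 1/5)

Answer: 4/25 1/5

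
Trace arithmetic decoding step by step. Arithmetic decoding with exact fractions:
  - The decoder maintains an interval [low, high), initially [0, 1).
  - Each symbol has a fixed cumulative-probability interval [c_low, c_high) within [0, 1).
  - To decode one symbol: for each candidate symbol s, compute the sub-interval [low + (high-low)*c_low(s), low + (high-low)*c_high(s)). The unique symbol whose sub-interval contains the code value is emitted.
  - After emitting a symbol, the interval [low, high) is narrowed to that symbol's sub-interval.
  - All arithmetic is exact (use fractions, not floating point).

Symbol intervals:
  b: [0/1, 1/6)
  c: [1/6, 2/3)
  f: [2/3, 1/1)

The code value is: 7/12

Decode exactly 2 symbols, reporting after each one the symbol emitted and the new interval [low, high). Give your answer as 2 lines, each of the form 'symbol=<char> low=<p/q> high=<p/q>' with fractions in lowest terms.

Step 1: interval [0/1, 1/1), width = 1/1 - 0/1 = 1/1
  'b': [0/1 + 1/1*0/1, 0/1 + 1/1*1/6) = [0/1, 1/6)
  'c': [0/1 + 1/1*1/6, 0/1 + 1/1*2/3) = [1/6, 2/3) <- contains code 7/12
  'f': [0/1 + 1/1*2/3, 0/1 + 1/1*1/1) = [2/3, 1/1)
  emit 'c', narrow to [1/6, 2/3)
Step 2: interval [1/6, 2/3), width = 2/3 - 1/6 = 1/2
  'b': [1/6 + 1/2*0/1, 1/6 + 1/2*1/6) = [1/6, 1/4)
  'c': [1/6 + 1/2*1/6, 1/6 + 1/2*2/3) = [1/4, 1/2)
  'f': [1/6 + 1/2*2/3, 1/6 + 1/2*1/1) = [1/2, 2/3) <- contains code 7/12
  emit 'f', narrow to [1/2, 2/3)

Answer: symbol=c low=1/6 high=2/3
symbol=f low=1/2 high=2/3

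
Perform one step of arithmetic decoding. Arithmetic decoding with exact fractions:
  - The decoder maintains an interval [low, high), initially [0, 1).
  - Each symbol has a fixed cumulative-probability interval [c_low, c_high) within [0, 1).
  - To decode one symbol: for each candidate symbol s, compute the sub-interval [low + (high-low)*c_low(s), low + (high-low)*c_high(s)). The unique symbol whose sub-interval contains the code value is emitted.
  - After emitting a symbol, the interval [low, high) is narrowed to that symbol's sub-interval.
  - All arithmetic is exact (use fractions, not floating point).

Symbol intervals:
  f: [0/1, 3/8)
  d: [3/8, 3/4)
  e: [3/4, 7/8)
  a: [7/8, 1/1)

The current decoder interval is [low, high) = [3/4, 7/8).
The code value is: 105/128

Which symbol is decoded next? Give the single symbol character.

Answer: d

Derivation:
Interval width = high − low = 7/8 − 3/4 = 1/8
Scaled code = (code − low) / width = (105/128 − 3/4) / 1/8 = 9/16
  f: [0/1, 3/8) 
  d: [3/8, 3/4) ← scaled code falls here ✓
  e: [3/4, 7/8) 
  a: [7/8, 1/1) 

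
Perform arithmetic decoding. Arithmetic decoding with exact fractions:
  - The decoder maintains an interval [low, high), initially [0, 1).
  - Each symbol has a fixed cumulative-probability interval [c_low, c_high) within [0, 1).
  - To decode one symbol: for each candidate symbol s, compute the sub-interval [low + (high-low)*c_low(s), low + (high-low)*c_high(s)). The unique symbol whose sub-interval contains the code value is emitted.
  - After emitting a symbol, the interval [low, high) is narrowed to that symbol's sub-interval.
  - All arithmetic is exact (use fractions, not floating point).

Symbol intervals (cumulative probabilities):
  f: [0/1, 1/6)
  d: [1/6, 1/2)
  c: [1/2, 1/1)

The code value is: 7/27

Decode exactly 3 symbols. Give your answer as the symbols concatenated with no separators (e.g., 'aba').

Answer: ddd

Derivation:
Step 1: interval [0/1, 1/1), width = 1/1 - 0/1 = 1/1
  'f': [0/1 + 1/1*0/1, 0/1 + 1/1*1/6) = [0/1, 1/6)
  'd': [0/1 + 1/1*1/6, 0/1 + 1/1*1/2) = [1/6, 1/2) <- contains code 7/27
  'c': [0/1 + 1/1*1/2, 0/1 + 1/1*1/1) = [1/2, 1/1)
  emit 'd', narrow to [1/6, 1/2)
Step 2: interval [1/6, 1/2), width = 1/2 - 1/6 = 1/3
  'f': [1/6 + 1/3*0/1, 1/6 + 1/3*1/6) = [1/6, 2/9)
  'd': [1/6 + 1/3*1/6, 1/6 + 1/3*1/2) = [2/9, 1/3) <- contains code 7/27
  'c': [1/6 + 1/3*1/2, 1/6 + 1/3*1/1) = [1/3, 1/2)
  emit 'd', narrow to [2/9, 1/3)
Step 3: interval [2/9, 1/3), width = 1/3 - 2/9 = 1/9
  'f': [2/9 + 1/9*0/1, 2/9 + 1/9*1/6) = [2/9, 13/54)
  'd': [2/9 + 1/9*1/6, 2/9 + 1/9*1/2) = [13/54, 5/18) <- contains code 7/27
  'c': [2/9 + 1/9*1/2, 2/9 + 1/9*1/1) = [5/18, 1/3)
  emit 'd', narrow to [13/54, 5/18)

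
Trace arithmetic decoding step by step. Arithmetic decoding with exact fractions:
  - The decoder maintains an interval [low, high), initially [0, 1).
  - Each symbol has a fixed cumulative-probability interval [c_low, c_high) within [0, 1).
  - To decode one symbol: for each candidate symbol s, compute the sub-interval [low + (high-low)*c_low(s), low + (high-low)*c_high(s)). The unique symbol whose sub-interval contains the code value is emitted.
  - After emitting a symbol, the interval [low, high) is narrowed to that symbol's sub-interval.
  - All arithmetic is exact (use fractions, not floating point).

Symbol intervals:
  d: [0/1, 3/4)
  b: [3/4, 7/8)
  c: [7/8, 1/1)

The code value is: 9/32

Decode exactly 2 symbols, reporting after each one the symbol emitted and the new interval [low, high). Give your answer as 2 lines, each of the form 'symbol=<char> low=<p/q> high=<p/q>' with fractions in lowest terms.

Answer: symbol=d low=0/1 high=3/4
symbol=d low=0/1 high=9/16

Derivation:
Step 1: interval [0/1, 1/1), width = 1/1 - 0/1 = 1/1
  'd': [0/1 + 1/1*0/1, 0/1 + 1/1*3/4) = [0/1, 3/4) <- contains code 9/32
  'b': [0/1 + 1/1*3/4, 0/1 + 1/1*7/8) = [3/4, 7/8)
  'c': [0/1 + 1/1*7/8, 0/1 + 1/1*1/1) = [7/8, 1/1)
  emit 'd', narrow to [0/1, 3/4)
Step 2: interval [0/1, 3/4), width = 3/4 - 0/1 = 3/4
  'd': [0/1 + 3/4*0/1, 0/1 + 3/4*3/4) = [0/1, 9/16) <- contains code 9/32
  'b': [0/1 + 3/4*3/4, 0/1 + 3/4*7/8) = [9/16, 21/32)
  'c': [0/1 + 3/4*7/8, 0/1 + 3/4*1/1) = [21/32, 3/4)
  emit 'd', narrow to [0/1, 9/16)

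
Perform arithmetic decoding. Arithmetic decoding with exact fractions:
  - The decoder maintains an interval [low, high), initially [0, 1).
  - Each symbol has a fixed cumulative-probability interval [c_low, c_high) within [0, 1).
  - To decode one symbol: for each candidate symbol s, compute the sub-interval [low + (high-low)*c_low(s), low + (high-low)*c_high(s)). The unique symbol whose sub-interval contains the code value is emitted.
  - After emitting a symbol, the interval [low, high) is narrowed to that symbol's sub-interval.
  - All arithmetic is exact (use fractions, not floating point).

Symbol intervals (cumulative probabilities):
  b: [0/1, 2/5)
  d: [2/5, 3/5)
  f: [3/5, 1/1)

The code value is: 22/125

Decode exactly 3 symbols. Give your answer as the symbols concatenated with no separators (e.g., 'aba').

Step 1: interval [0/1, 1/1), width = 1/1 - 0/1 = 1/1
  'b': [0/1 + 1/1*0/1, 0/1 + 1/1*2/5) = [0/1, 2/5) <- contains code 22/125
  'd': [0/1 + 1/1*2/5, 0/1 + 1/1*3/5) = [2/5, 3/5)
  'f': [0/1 + 1/1*3/5, 0/1 + 1/1*1/1) = [3/5, 1/1)
  emit 'b', narrow to [0/1, 2/5)
Step 2: interval [0/1, 2/5), width = 2/5 - 0/1 = 2/5
  'b': [0/1 + 2/5*0/1, 0/1 + 2/5*2/5) = [0/1, 4/25)
  'd': [0/1 + 2/5*2/5, 0/1 + 2/5*3/5) = [4/25, 6/25) <- contains code 22/125
  'f': [0/1 + 2/5*3/5, 0/1 + 2/5*1/1) = [6/25, 2/5)
  emit 'd', narrow to [4/25, 6/25)
Step 3: interval [4/25, 6/25), width = 6/25 - 4/25 = 2/25
  'b': [4/25 + 2/25*0/1, 4/25 + 2/25*2/5) = [4/25, 24/125) <- contains code 22/125
  'd': [4/25 + 2/25*2/5, 4/25 + 2/25*3/5) = [24/125, 26/125)
  'f': [4/25 + 2/25*3/5, 4/25 + 2/25*1/1) = [26/125, 6/25)
  emit 'b', narrow to [4/25, 24/125)

Answer: bdb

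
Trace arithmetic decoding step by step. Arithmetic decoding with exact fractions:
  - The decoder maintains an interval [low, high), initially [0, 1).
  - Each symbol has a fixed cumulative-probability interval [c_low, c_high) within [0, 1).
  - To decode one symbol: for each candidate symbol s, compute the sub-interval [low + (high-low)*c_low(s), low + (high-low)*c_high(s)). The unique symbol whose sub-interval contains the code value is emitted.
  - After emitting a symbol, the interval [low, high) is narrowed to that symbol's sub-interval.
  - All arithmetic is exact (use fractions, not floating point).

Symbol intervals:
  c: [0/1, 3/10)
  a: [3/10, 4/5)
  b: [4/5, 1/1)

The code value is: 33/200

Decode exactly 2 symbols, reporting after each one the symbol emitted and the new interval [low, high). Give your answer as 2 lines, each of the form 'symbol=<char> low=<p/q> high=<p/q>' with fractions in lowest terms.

Answer: symbol=c low=0/1 high=3/10
symbol=a low=9/100 high=6/25

Derivation:
Step 1: interval [0/1, 1/1), width = 1/1 - 0/1 = 1/1
  'c': [0/1 + 1/1*0/1, 0/1 + 1/1*3/10) = [0/1, 3/10) <- contains code 33/200
  'a': [0/1 + 1/1*3/10, 0/1 + 1/1*4/5) = [3/10, 4/5)
  'b': [0/1 + 1/1*4/5, 0/1 + 1/1*1/1) = [4/5, 1/1)
  emit 'c', narrow to [0/1, 3/10)
Step 2: interval [0/1, 3/10), width = 3/10 - 0/1 = 3/10
  'c': [0/1 + 3/10*0/1, 0/1 + 3/10*3/10) = [0/1, 9/100)
  'a': [0/1 + 3/10*3/10, 0/1 + 3/10*4/5) = [9/100, 6/25) <- contains code 33/200
  'b': [0/1 + 3/10*4/5, 0/1 + 3/10*1/1) = [6/25, 3/10)
  emit 'a', narrow to [9/100, 6/25)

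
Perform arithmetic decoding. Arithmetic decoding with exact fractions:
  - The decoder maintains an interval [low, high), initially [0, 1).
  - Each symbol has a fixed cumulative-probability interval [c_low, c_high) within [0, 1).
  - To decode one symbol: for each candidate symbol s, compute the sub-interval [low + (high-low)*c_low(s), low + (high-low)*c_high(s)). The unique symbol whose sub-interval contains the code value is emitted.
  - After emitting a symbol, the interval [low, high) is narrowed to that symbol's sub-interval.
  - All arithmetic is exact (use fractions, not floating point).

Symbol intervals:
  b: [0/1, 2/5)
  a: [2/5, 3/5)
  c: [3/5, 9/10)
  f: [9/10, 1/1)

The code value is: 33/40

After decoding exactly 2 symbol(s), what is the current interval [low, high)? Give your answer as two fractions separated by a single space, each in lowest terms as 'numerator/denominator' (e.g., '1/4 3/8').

Answer: 39/50 87/100

Derivation:
Step 1: interval [0/1, 1/1), width = 1/1 - 0/1 = 1/1
  'b': [0/1 + 1/1*0/1, 0/1 + 1/1*2/5) = [0/1, 2/5)
  'a': [0/1 + 1/1*2/5, 0/1 + 1/1*3/5) = [2/5, 3/5)
  'c': [0/1 + 1/1*3/5, 0/1 + 1/1*9/10) = [3/5, 9/10) <- contains code 33/40
  'f': [0/1 + 1/1*9/10, 0/1 + 1/1*1/1) = [9/10, 1/1)
  emit 'c', narrow to [3/5, 9/10)
Step 2: interval [3/5, 9/10), width = 9/10 - 3/5 = 3/10
  'b': [3/5 + 3/10*0/1, 3/5 + 3/10*2/5) = [3/5, 18/25)
  'a': [3/5 + 3/10*2/5, 3/5 + 3/10*3/5) = [18/25, 39/50)
  'c': [3/5 + 3/10*3/5, 3/5 + 3/10*9/10) = [39/50, 87/100) <- contains code 33/40
  'f': [3/5 + 3/10*9/10, 3/5 + 3/10*1/1) = [87/100, 9/10)
  emit 'c', narrow to [39/50, 87/100)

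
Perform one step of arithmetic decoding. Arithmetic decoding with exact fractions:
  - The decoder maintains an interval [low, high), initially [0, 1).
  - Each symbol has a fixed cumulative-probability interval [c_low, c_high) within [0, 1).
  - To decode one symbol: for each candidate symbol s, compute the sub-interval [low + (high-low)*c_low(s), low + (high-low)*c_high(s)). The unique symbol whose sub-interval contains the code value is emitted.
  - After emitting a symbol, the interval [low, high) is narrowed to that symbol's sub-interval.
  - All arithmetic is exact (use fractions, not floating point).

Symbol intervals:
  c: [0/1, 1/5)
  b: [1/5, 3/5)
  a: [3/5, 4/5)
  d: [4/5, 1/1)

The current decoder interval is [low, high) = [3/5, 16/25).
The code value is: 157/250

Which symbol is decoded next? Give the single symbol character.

Answer: a

Derivation:
Interval width = high − low = 16/25 − 3/5 = 1/25
Scaled code = (code − low) / width = (157/250 − 3/5) / 1/25 = 7/10
  c: [0/1, 1/5) 
  b: [1/5, 3/5) 
  a: [3/5, 4/5) ← scaled code falls here ✓
  d: [4/5, 1/1) 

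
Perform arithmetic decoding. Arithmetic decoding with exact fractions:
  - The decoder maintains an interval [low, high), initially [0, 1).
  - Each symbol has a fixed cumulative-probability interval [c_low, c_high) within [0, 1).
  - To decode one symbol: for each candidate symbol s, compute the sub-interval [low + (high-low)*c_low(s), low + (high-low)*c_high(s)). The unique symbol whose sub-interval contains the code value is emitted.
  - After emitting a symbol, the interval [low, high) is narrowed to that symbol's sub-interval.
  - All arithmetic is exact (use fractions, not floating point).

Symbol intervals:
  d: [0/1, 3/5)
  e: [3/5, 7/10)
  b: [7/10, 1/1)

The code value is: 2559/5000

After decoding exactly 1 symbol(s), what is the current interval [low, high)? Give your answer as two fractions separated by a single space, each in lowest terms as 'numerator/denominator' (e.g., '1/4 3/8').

Step 1: interval [0/1, 1/1), width = 1/1 - 0/1 = 1/1
  'd': [0/1 + 1/1*0/1, 0/1 + 1/1*3/5) = [0/1, 3/5) <- contains code 2559/5000
  'e': [0/1 + 1/1*3/5, 0/1 + 1/1*7/10) = [3/5, 7/10)
  'b': [0/1 + 1/1*7/10, 0/1 + 1/1*1/1) = [7/10, 1/1)
  emit 'd', narrow to [0/1, 3/5)

Answer: 0/1 3/5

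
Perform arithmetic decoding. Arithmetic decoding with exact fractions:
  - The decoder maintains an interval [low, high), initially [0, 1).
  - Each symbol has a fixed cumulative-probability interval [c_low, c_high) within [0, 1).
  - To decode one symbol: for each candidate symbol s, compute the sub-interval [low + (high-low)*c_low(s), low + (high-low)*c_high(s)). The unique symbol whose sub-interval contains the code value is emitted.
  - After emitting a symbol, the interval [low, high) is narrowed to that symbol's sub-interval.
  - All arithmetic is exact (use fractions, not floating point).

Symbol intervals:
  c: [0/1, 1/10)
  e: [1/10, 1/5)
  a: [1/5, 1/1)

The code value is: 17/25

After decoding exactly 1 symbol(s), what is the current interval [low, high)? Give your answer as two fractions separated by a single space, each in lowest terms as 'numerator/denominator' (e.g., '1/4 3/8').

Step 1: interval [0/1, 1/1), width = 1/1 - 0/1 = 1/1
  'c': [0/1 + 1/1*0/1, 0/1 + 1/1*1/10) = [0/1, 1/10)
  'e': [0/1 + 1/1*1/10, 0/1 + 1/1*1/5) = [1/10, 1/5)
  'a': [0/1 + 1/1*1/5, 0/1 + 1/1*1/1) = [1/5, 1/1) <- contains code 17/25
  emit 'a', narrow to [1/5, 1/1)

Answer: 1/5 1/1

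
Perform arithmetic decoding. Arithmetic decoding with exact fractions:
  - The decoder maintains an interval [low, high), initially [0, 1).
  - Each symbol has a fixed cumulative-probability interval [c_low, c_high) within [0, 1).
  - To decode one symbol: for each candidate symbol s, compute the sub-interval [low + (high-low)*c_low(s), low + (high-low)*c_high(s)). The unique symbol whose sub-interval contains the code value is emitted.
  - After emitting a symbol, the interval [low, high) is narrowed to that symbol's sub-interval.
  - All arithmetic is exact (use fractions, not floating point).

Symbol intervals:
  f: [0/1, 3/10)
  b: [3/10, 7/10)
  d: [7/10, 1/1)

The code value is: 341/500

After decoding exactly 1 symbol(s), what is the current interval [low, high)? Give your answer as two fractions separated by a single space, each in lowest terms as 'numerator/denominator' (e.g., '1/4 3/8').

Answer: 3/10 7/10

Derivation:
Step 1: interval [0/1, 1/1), width = 1/1 - 0/1 = 1/1
  'f': [0/1 + 1/1*0/1, 0/1 + 1/1*3/10) = [0/1, 3/10)
  'b': [0/1 + 1/1*3/10, 0/1 + 1/1*7/10) = [3/10, 7/10) <- contains code 341/500
  'd': [0/1 + 1/1*7/10, 0/1 + 1/1*1/1) = [7/10, 1/1)
  emit 'b', narrow to [3/10, 7/10)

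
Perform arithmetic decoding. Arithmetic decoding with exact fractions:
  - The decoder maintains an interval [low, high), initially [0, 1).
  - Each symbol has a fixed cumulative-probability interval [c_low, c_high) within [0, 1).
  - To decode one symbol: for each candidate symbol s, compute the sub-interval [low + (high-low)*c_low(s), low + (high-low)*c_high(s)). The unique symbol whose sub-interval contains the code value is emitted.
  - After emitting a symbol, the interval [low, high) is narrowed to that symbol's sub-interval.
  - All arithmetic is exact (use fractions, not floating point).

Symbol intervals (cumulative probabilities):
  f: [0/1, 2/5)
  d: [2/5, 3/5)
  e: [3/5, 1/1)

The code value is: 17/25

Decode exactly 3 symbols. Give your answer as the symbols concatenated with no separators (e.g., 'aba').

Answer: efd

Derivation:
Step 1: interval [0/1, 1/1), width = 1/1 - 0/1 = 1/1
  'f': [0/1 + 1/1*0/1, 0/1 + 1/1*2/5) = [0/1, 2/5)
  'd': [0/1 + 1/1*2/5, 0/1 + 1/1*3/5) = [2/5, 3/5)
  'e': [0/1 + 1/1*3/5, 0/1 + 1/1*1/1) = [3/5, 1/1) <- contains code 17/25
  emit 'e', narrow to [3/5, 1/1)
Step 2: interval [3/5, 1/1), width = 1/1 - 3/5 = 2/5
  'f': [3/5 + 2/5*0/1, 3/5 + 2/5*2/5) = [3/5, 19/25) <- contains code 17/25
  'd': [3/5 + 2/5*2/5, 3/5 + 2/5*3/5) = [19/25, 21/25)
  'e': [3/5 + 2/5*3/5, 3/5 + 2/5*1/1) = [21/25, 1/1)
  emit 'f', narrow to [3/5, 19/25)
Step 3: interval [3/5, 19/25), width = 19/25 - 3/5 = 4/25
  'f': [3/5 + 4/25*0/1, 3/5 + 4/25*2/5) = [3/5, 83/125)
  'd': [3/5 + 4/25*2/5, 3/5 + 4/25*3/5) = [83/125, 87/125) <- contains code 17/25
  'e': [3/5 + 4/25*3/5, 3/5 + 4/25*1/1) = [87/125, 19/25)
  emit 'd', narrow to [83/125, 87/125)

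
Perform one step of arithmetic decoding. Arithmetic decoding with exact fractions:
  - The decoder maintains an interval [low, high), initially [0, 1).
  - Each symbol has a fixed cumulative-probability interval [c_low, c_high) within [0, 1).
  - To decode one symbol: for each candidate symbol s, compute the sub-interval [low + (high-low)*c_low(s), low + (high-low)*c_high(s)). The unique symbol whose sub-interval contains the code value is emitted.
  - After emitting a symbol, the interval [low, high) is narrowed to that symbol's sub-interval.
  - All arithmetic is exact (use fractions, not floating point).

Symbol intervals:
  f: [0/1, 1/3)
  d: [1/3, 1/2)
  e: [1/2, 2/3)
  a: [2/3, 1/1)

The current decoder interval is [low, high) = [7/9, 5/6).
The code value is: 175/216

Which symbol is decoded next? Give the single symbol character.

Interval width = high − low = 5/6 − 7/9 = 1/18
Scaled code = (code − low) / width = (175/216 − 7/9) / 1/18 = 7/12
  f: [0/1, 1/3) 
  d: [1/3, 1/2) 
  e: [1/2, 2/3) ← scaled code falls here ✓
  a: [2/3, 1/1) 

Answer: e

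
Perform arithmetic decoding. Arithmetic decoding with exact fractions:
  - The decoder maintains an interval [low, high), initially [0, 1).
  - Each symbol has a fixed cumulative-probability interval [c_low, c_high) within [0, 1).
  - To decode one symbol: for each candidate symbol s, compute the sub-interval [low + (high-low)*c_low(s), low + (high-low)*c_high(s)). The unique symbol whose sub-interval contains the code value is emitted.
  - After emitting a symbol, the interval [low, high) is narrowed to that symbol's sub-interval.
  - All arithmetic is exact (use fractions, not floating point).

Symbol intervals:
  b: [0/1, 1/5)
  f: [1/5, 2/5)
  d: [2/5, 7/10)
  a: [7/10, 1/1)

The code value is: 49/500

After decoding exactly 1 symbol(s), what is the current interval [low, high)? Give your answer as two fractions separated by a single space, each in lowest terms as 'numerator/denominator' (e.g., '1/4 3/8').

Step 1: interval [0/1, 1/1), width = 1/1 - 0/1 = 1/1
  'b': [0/1 + 1/1*0/1, 0/1 + 1/1*1/5) = [0/1, 1/5) <- contains code 49/500
  'f': [0/1 + 1/1*1/5, 0/1 + 1/1*2/5) = [1/5, 2/5)
  'd': [0/1 + 1/1*2/5, 0/1 + 1/1*7/10) = [2/5, 7/10)
  'a': [0/1 + 1/1*7/10, 0/1 + 1/1*1/1) = [7/10, 1/1)
  emit 'b', narrow to [0/1, 1/5)

Answer: 0/1 1/5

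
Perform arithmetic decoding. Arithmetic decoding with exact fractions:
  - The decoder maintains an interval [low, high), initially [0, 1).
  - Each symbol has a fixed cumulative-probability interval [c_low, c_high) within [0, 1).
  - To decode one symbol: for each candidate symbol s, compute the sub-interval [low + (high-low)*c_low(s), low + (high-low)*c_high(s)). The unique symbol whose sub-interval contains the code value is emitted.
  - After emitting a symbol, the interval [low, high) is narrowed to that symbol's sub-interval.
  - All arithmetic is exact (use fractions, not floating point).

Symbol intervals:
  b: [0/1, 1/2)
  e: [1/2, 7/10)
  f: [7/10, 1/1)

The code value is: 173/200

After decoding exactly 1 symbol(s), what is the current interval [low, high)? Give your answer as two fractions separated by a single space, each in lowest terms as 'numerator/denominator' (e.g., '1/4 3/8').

Answer: 7/10 1/1

Derivation:
Step 1: interval [0/1, 1/1), width = 1/1 - 0/1 = 1/1
  'b': [0/1 + 1/1*0/1, 0/1 + 1/1*1/2) = [0/1, 1/2)
  'e': [0/1 + 1/1*1/2, 0/1 + 1/1*7/10) = [1/2, 7/10)
  'f': [0/1 + 1/1*7/10, 0/1 + 1/1*1/1) = [7/10, 1/1) <- contains code 173/200
  emit 'f', narrow to [7/10, 1/1)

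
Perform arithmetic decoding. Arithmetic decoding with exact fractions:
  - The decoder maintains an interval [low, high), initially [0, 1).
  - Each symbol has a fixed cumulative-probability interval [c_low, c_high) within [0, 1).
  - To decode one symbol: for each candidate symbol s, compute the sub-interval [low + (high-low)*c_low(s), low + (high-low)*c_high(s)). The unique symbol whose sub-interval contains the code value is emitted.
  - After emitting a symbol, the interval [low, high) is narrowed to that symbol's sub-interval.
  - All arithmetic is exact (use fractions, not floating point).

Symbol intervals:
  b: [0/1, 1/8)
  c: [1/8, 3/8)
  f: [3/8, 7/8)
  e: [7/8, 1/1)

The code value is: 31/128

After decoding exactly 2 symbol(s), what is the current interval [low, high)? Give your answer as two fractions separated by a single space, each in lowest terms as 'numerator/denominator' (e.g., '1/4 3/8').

Step 1: interval [0/1, 1/1), width = 1/1 - 0/1 = 1/1
  'b': [0/1 + 1/1*0/1, 0/1 + 1/1*1/8) = [0/1, 1/8)
  'c': [0/1 + 1/1*1/8, 0/1 + 1/1*3/8) = [1/8, 3/8) <- contains code 31/128
  'f': [0/1 + 1/1*3/8, 0/1 + 1/1*7/8) = [3/8, 7/8)
  'e': [0/1 + 1/1*7/8, 0/1 + 1/1*1/1) = [7/8, 1/1)
  emit 'c', narrow to [1/8, 3/8)
Step 2: interval [1/8, 3/8), width = 3/8 - 1/8 = 1/4
  'b': [1/8 + 1/4*0/1, 1/8 + 1/4*1/8) = [1/8, 5/32)
  'c': [1/8 + 1/4*1/8, 1/8 + 1/4*3/8) = [5/32, 7/32)
  'f': [1/8 + 1/4*3/8, 1/8 + 1/4*7/8) = [7/32, 11/32) <- contains code 31/128
  'e': [1/8 + 1/4*7/8, 1/8 + 1/4*1/1) = [11/32, 3/8)
  emit 'f', narrow to [7/32, 11/32)

Answer: 7/32 11/32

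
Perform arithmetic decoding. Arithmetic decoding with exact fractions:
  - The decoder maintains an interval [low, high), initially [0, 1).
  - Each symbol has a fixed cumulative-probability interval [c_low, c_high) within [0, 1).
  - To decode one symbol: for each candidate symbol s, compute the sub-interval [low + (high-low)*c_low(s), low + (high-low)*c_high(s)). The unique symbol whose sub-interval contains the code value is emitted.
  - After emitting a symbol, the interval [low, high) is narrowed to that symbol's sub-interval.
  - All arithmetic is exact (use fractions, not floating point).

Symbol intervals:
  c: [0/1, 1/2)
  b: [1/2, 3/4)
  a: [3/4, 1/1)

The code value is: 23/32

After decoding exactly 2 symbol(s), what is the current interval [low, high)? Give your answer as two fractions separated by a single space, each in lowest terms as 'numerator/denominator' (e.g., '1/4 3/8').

Answer: 11/16 3/4

Derivation:
Step 1: interval [0/1, 1/1), width = 1/1 - 0/1 = 1/1
  'c': [0/1 + 1/1*0/1, 0/1 + 1/1*1/2) = [0/1, 1/2)
  'b': [0/1 + 1/1*1/2, 0/1 + 1/1*3/4) = [1/2, 3/4) <- contains code 23/32
  'a': [0/1 + 1/1*3/4, 0/1 + 1/1*1/1) = [3/4, 1/1)
  emit 'b', narrow to [1/2, 3/4)
Step 2: interval [1/2, 3/4), width = 3/4 - 1/2 = 1/4
  'c': [1/2 + 1/4*0/1, 1/2 + 1/4*1/2) = [1/2, 5/8)
  'b': [1/2 + 1/4*1/2, 1/2 + 1/4*3/4) = [5/8, 11/16)
  'a': [1/2 + 1/4*3/4, 1/2 + 1/4*1/1) = [11/16, 3/4) <- contains code 23/32
  emit 'a', narrow to [11/16, 3/4)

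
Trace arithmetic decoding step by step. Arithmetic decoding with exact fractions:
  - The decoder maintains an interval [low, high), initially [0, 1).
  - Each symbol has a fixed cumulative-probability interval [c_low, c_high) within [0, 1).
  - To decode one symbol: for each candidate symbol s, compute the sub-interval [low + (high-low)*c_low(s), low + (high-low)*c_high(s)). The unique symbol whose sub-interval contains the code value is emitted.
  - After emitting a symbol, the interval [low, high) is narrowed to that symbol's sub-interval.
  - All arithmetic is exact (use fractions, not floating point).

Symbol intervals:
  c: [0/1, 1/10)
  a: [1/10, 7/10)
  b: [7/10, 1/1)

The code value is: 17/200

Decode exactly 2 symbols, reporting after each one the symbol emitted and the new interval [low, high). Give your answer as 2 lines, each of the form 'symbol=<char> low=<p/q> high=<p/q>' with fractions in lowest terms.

Step 1: interval [0/1, 1/1), width = 1/1 - 0/1 = 1/1
  'c': [0/1 + 1/1*0/1, 0/1 + 1/1*1/10) = [0/1, 1/10) <- contains code 17/200
  'a': [0/1 + 1/1*1/10, 0/1 + 1/1*7/10) = [1/10, 7/10)
  'b': [0/1 + 1/1*7/10, 0/1 + 1/1*1/1) = [7/10, 1/1)
  emit 'c', narrow to [0/1, 1/10)
Step 2: interval [0/1, 1/10), width = 1/10 - 0/1 = 1/10
  'c': [0/1 + 1/10*0/1, 0/1 + 1/10*1/10) = [0/1, 1/100)
  'a': [0/1 + 1/10*1/10, 0/1 + 1/10*7/10) = [1/100, 7/100)
  'b': [0/1 + 1/10*7/10, 0/1 + 1/10*1/1) = [7/100, 1/10) <- contains code 17/200
  emit 'b', narrow to [7/100, 1/10)

Answer: symbol=c low=0/1 high=1/10
symbol=b low=7/100 high=1/10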